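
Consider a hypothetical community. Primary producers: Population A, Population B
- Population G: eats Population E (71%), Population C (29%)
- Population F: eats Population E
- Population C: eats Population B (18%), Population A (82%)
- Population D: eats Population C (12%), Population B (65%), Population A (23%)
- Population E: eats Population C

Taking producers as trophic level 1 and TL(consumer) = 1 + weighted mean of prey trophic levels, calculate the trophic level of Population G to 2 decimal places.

Population C: 1 + (0.18×1 + 0.82×1) = 2
Population D: 1 + (0.12×2 + 0.65×1 + 0.23×1) = 2.12
Population E: 1 + 2 = 3
Population F: 1 + 3 = 4
Population G: 1 + (0.71×3 + 0.29×2) = 3.71

3.71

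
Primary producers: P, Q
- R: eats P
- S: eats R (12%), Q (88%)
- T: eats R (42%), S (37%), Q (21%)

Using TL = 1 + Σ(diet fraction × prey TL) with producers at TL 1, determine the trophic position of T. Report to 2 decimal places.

R: 1 + 1 = 2
S: 1 + (0.12×2 + 0.88×1) = 2.12
T: 1 + (0.42×2 + 0.37×2.12 + 0.21×1) = 2.8344

2.83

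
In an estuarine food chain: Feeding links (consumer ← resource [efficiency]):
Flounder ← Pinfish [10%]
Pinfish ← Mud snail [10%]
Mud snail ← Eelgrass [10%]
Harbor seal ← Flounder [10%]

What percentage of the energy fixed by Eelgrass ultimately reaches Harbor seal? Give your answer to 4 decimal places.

Product of link efficiencies: 0.1 × 0.1 × 0.1 × 0.1 = 0.0001
As a percentage: 0.0001 × 100 = 0.0100%

0.0100%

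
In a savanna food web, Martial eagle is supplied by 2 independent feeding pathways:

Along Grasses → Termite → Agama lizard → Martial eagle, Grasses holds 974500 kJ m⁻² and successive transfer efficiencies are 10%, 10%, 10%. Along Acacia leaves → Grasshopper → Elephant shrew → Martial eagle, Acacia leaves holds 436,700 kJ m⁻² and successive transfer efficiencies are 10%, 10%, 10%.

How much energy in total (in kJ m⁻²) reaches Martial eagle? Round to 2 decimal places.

Via Grasses: 974500 × 0.1 × 0.1 × 0.1 = 974.5 kJ m⁻²
Via Acacia leaves: 436700 × 0.1 × 0.1 × 0.1 = 436.7 kJ m⁻²
Total at Martial eagle: 974.5 + 436.7 = 1411.2 kJ m⁻²

1411.20 kJ m⁻²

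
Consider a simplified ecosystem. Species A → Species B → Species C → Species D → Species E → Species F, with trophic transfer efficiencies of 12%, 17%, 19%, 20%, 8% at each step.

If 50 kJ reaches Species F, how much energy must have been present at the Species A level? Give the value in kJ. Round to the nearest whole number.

Cumulative transfer efficiency: 0.12 × 0.17 × 0.19 × 0.2 × 0.08 = 0.000062016
Species A energy = 50 / 0.000062016 = 806244 kJ

806244 kJ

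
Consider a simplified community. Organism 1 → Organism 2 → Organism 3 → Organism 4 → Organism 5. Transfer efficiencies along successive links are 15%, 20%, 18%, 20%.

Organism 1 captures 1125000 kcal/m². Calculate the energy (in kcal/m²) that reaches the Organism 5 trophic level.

1215 kcal/m²

Organism 2: 1125000 × 0.15 = 168750 kcal/m²
Organism 3: 168750 × 0.2 = 33750 kcal/m²
Organism 4: 33750 × 0.18 = 6075 kcal/m²
Organism 5: 6075 × 0.2 = 1215 kcal/m²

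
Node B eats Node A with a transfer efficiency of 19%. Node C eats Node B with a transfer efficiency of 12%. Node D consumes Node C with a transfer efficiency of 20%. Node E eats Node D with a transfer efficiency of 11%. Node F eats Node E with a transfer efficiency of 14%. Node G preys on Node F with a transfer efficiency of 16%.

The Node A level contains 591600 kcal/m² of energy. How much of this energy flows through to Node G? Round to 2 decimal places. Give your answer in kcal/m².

6.65 kcal/m²

Node B: 591600 × 0.19 = 112404 kcal/m²
Node C: 112404 × 0.12 = 13488.48 kcal/m²
Node D: 13488.48 × 0.2 = 2697.696 kcal/m²
Node E: 2697.696 × 0.11 = 296.74656 kcal/m²
Node F: 296.74656 × 0.14 = 41.5445184 kcal/m²
Node G: 41.5445184 × 0.16 = 6.647122944 kcal/m²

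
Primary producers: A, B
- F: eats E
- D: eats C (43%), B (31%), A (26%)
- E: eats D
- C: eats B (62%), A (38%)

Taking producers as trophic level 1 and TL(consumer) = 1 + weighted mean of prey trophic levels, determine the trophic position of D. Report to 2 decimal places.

2.43

C: 1 + (0.62×1 + 0.38×1) = 2
D: 1 + (0.43×2 + 0.31×1 + 0.26×1) = 2.43
E: 1 + 2.43 = 3.43
F: 1 + 3.43 = 4.43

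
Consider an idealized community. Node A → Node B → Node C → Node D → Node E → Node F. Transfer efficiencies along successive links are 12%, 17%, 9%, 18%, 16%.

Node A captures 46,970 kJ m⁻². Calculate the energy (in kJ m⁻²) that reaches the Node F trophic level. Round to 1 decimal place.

2.5 kJ m⁻²

Node B: 46970 × 0.12 = 5636.4 kJ m⁻²
Node C: 5636.4 × 0.17 = 958.188 kJ m⁻²
Node D: 958.188 × 0.09 = 86.23692 kJ m⁻²
Node E: 86.23692 × 0.18 = 15.5226456 kJ m⁻²
Node F: 15.5226456 × 0.16 = 2.483623296 kJ m⁻²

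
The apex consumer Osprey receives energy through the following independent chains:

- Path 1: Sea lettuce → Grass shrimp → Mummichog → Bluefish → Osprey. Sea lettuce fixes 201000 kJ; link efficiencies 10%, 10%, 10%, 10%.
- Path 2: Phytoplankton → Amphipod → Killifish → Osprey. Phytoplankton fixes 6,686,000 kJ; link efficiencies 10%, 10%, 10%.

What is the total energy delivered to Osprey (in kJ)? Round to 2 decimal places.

6706.10 kJ

Path 1: 201000 × 0.1 × 0.1 × 0.1 × 0.1 = 20.1 kJ
Path 2: 6686000 × 0.1 × 0.1 × 0.1 = 6686 kJ
Total at Osprey: 20.1 + 6686 = 6706.1 kJ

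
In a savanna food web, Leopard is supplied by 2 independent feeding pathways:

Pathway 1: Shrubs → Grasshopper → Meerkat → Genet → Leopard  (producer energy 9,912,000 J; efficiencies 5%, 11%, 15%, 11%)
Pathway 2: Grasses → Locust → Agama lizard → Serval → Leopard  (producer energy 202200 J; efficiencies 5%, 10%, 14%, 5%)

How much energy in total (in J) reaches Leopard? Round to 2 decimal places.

906.59 J

Pathway 1: 9912000 × 0.05 × 0.11 × 0.15 × 0.11 = 899.514 J
Pathway 2: 202200 × 0.05 × 0.1 × 0.14 × 0.05 = 7.077 J
Total at Leopard: 899.514 + 7.077 = 906.591 J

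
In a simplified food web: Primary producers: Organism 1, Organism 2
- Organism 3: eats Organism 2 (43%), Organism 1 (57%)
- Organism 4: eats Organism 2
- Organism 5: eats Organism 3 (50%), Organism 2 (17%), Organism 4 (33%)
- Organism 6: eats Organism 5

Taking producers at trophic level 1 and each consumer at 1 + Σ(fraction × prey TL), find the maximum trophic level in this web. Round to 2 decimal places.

3.83

Organism 3: 1 + (0.43×1 + 0.57×1) = 2
Organism 4: 1 + 1 = 2
Organism 5: 1 + (0.5×2 + 0.17×1 + 0.33×2) = 2.83
Organism 6: 1 + 2.83 = 3.83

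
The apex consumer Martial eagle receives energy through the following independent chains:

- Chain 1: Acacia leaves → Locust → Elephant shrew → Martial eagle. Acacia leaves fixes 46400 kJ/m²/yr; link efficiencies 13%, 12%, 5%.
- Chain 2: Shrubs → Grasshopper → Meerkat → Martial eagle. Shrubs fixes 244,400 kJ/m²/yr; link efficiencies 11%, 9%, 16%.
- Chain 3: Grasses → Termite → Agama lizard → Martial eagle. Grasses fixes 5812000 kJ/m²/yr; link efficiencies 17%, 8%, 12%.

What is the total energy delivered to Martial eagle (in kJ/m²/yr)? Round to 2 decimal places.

9908.51 kJ/m²/yr

Chain 1: 46400 × 0.13 × 0.12 × 0.05 = 36.192 kJ/m²/yr
Chain 2: 244400 × 0.11 × 0.09 × 0.16 = 387.1296 kJ/m²/yr
Chain 3: 5812000 × 0.17 × 0.08 × 0.12 = 9485.184 kJ/m²/yr
Total at Martial eagle: 36.192 + 387.1296 + 9485.184 = 9908.5056 kJ/m²/yr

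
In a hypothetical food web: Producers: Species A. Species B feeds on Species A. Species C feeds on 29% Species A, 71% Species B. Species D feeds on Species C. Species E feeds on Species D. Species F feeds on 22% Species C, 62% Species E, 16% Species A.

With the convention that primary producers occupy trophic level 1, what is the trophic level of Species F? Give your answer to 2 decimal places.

4.68

Species B: 1 + 1 = 2
Species C: 1 + (0.29×1 + 0.71×2) = 2.71
Species D: 1 + 2.71 = 3.71
Species E: 1 + 3.71 = 4.71
Species F: 1 + (0.22×2.71 + 0.62×4.71 + 0.16×1) = 4.6764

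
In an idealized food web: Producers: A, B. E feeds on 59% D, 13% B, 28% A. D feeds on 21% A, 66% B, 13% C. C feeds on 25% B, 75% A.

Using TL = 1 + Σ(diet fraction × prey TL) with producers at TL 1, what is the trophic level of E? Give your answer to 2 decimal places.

C: 1 + (0.25×1 + 0.75×1) = 2
D: 1 + (0.21×1 + 0.66×1 + 0.13×2) = 2.13
E: 1 + (0.59×2.13 + 0.13×1 + 0.28×1) = 2.6667

2.67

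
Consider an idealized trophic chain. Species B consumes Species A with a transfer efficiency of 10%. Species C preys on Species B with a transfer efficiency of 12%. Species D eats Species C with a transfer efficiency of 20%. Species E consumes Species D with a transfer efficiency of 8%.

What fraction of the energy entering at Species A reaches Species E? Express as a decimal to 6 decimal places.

0.000192

Product of link efficiencies: 0.1 × 0.12 × 0.2 × 0.08 = 0.000192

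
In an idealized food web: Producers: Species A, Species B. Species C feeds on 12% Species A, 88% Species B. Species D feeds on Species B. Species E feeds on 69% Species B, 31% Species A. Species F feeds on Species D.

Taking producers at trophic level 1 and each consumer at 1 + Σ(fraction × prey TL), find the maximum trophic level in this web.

Species C: 1 + (0.12×1 + 0.88×1) = 2
Species D: 1 + 1 = 2
Species E: 1 + (0.69×1 + 0.31×1) = 2
Species F: 1 + 2 = 3

3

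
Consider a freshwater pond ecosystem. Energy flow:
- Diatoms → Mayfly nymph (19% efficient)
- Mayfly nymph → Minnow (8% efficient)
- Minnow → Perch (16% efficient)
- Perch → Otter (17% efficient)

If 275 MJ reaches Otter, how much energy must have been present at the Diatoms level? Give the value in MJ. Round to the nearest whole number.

665151 MJ

Cumulative transfer efficiency: 0.19 × 0.08 × 0.16 × 0.17 = 0.00041344
Diatoms energy = 275 / 0.00041344 = 665151 MJ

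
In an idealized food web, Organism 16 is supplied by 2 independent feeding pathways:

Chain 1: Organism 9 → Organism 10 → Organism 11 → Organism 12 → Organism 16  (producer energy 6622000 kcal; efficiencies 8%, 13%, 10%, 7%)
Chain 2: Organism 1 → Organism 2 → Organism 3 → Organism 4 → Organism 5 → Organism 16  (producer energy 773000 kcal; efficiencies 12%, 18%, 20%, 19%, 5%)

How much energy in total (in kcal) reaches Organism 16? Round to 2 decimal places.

513.81 kcal

Chain 1: 6622000 × 0.08 × 0.13 × 0.1 × 0.07 = 482.0816 kcal
Chain 2: 773000 × 0.12 × 0.18 × 0.2 × 0.19 × 0.05 = 31.72392 kcal
Total at Organism 16: 482.0816 + 31.72392 = 513.80552 kcal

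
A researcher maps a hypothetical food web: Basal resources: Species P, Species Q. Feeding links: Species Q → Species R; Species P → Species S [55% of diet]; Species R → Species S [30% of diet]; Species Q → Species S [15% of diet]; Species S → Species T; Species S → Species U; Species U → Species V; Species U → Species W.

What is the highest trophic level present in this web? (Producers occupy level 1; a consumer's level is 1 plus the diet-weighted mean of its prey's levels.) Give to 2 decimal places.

4.30

Species R: 1 + 1 = 2
Species S: 1 + (0.55×1 + 0.3×2 + 0.15×1) = 2.3
Species T: 1 + 2.3 = 3.3
Species U: 1 + 2.3 = 3.3
Species V: 1 + 3.3 = 4.3
Species W: 1 + 3.3 = 4.3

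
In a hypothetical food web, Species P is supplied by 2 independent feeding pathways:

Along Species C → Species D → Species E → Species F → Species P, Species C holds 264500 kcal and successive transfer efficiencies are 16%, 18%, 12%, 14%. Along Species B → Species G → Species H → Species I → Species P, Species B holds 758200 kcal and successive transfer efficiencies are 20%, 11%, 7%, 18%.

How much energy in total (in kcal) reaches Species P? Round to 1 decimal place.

338.1 kcal

Via Species C: 264500 × 0.16 × 0.18 × 0.12 × 0.14 = 127.97568 kcal
Via Species B: 758200 × 0.2 × 0.11 × 0.07 × 0.18 = 210.17304 kcal
Total at Species P: 127.97568 + 210.17304 = 338.14872 kcal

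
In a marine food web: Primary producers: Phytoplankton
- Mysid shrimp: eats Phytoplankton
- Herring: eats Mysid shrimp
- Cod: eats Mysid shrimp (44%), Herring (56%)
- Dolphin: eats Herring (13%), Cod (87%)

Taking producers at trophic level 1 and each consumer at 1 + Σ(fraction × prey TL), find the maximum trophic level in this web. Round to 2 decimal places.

Mysid shrimp: 1 + 1 = 2
Herring: 1 + 2 = 3
Cod: 1 + (0.44×2 + 0.56×3) = 3.56
Dolphin: 1 + (0.13×3 + 0.87×3.56) = 4.4872

4.49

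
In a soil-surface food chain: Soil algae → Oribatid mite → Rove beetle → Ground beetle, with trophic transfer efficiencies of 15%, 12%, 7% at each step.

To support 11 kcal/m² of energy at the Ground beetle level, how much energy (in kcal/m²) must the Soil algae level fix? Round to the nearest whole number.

Cumulative transfer efficiency: 0.15 × 0.12 × 0.07 = 0.00126
Soil algae energy = 11 / 0.00126 = 8730 kcal/m²

8730 kcal/m²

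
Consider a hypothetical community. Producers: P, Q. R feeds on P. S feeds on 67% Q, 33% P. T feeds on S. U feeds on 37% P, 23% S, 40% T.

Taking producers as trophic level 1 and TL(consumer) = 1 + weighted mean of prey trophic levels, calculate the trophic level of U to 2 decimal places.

R: 1 + 1 = 2
S: 1 + (0.67×1 + 0.33×1) = 2
T: 1 + 2 = 3
U: 1 + (0.37×1 + 0.23×2 + 0.4×3) = 3.03

3.03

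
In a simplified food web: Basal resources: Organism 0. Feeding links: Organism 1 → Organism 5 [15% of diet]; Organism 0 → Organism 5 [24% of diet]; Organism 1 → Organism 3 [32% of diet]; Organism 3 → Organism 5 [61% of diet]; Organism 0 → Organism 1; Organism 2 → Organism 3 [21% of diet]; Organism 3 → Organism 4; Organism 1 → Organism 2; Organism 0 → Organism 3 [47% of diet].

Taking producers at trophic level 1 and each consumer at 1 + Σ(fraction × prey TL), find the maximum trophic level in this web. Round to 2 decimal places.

3.74

Organism 1: 1 + 1 = 2
Organism 2: 1 + 2 = 3
Organism 3: 1 + (0.47×1 + 0.21×3 + 0.32×2) = 2.74
Organism 4: 1 + 2.74 = 3.74
Organism 5: 1 + (0.24×1 + 0.15×2 + 0.61×2.74) = 3.2114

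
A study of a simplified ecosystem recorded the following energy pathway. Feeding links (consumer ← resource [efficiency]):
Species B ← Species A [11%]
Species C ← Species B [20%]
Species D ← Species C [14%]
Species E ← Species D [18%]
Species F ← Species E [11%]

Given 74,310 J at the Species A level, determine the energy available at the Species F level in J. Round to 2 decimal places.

Species B: 74310 × 0.11 = 8174.1 J
Species C: 8174.1 × 0.2 = 1634.82 J
Species D: 1634.82 × 0.14 = 228.8748 J
Species E: 228.8748 × 0.18 = 41.197464 J
Species F: 41.197464 × 0.11 = 4.53172104 J

4.53 J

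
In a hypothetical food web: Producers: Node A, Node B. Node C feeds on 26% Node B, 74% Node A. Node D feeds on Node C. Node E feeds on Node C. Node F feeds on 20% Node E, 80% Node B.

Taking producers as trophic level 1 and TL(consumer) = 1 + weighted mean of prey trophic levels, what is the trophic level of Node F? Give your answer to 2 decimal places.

Node C: 1 + (0.26×1 + 0.74×1) = 2
Node D: 1 + 2 = 3
Node E: 1 + 2 = 3
Node F: 1 + (0.2×3 + 0.8×1) = 2.4

2.40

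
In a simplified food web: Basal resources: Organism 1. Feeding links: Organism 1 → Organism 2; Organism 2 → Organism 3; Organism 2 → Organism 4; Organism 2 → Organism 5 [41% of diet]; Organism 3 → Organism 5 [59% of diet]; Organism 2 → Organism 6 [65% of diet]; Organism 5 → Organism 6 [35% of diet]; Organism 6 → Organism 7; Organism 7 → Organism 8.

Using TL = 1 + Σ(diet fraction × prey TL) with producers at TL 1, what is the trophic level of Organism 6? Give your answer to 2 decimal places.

3.56

Organism 2: 1 + 1 = 2
Organism 3: 1 + 2 = 3
Organism 4: 1 + 2 = 3
Organism 5: 1 + (0.41×2 + 0.59×3) = 3.59
Organism 6: 1 + (0.65×2 + 0.35×3.59) = 3.5565
Organism 7: 1 + 3.5565 = 4.5565
Organism 8: 1 + 4.5565 = 5.5565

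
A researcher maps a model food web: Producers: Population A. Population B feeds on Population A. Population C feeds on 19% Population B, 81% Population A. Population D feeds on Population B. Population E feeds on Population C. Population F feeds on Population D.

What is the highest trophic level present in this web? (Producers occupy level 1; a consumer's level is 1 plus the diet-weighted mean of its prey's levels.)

4

Population B: 1 + 1 = 2
Population C: 1 + (0.19×2 + 0.81×1) = 2.19
Population D: 1 + 2 = 3
Population E: 1 + 2.19 = 3.19
Population F: 1 + 3 = 4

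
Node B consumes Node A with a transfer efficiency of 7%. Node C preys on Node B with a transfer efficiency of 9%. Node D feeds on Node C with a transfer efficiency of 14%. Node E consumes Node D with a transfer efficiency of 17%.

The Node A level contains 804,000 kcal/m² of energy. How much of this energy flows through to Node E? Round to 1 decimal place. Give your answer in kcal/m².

Node B: 804000 × 0.07 = 56280 kcal/m²
Node C: 56280 × 0.09 = 5065.2 kcal/m²
Node D: 5065.2 × 0.14 = 709.128 kcal/m²
Node E: 709.128 × 0.17 = 120.55176 kcal/m²

120.6 kcal/m²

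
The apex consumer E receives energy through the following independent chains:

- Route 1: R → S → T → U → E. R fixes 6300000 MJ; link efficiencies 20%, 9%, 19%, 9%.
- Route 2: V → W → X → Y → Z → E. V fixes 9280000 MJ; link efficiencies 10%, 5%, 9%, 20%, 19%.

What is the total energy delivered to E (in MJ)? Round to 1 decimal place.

Route 1: 6300000 × 0.2 × 0.09 × 0.19 × 0.09 = 1939.14 MJ
Route 2: 9280000 × 0.1 × 0.05 × 0.09 × 0.2 × 0.19 = 158.688 MJ
Total at E: 1939.14 + 158.688 = 2097.828 MJ

2097.8 MJ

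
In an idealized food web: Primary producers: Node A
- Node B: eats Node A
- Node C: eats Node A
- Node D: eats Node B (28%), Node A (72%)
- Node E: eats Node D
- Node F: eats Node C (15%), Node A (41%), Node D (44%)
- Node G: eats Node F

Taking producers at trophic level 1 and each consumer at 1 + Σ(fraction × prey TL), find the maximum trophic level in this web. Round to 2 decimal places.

3.71

Node B: 1 + 1 = 2
Node C: 1 + 1 = 2
Node D: 1 + (0.28×2 + 0.72×1) = 2.28
Node E: 1 + 2.28 = 3.28
Node F: 1 + (0.15×2 + 0.41×1 + 0.44×2.28) = 2.7132
Node G: 1 + 2.7132 = 3.7132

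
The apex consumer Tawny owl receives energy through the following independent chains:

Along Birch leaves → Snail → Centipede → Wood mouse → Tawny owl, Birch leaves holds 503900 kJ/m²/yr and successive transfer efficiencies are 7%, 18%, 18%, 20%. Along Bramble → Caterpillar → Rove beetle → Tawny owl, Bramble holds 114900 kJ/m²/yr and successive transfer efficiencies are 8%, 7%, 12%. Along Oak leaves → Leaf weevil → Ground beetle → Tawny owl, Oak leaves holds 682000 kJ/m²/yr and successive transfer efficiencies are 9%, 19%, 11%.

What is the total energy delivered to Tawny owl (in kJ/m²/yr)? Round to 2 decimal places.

1588.62 kJ/m²/yr

Via Birch leaves: 503900 × 0.07 × 0.18 × 0.18 × 0.2 = 228.56904 kJ/m²/yr
Via Bramble: 114900 × 0.08 × 0.07 × 0.12 = 77.2128 kJ/m²/yr
Via Oak leaves: 682000 × 0.09 × 0.19 × 0.11 = 1282.842 kJ/m²/yr
Total at Tawny owl: 228.56904 + 77.2128 + 1282.842 = 1588.62384 kJ/m²/yr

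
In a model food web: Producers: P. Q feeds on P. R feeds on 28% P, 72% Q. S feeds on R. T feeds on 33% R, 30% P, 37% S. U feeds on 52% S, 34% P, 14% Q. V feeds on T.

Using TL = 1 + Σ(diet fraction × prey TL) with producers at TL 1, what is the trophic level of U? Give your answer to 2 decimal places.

3.55

Q: 1 + 1 = 2
R: 1 + (0.28×1 + 0.72×2) = 2.72
S: 1 + 2.72 = 3.72
T: 1 + (0.33×2.72 + 0.3×1 + 0.37×3.72) = 3.574
U: 1 + (0.52×3.72 + 0.34×1 + 0.14×2) = 3.5544
V: 1 + 3.574 = 4.574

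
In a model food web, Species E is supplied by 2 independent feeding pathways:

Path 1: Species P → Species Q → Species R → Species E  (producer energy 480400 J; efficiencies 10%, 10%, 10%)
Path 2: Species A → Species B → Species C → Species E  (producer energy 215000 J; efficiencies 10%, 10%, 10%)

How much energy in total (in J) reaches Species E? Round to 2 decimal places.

Path 1: 480400 × 0.1 × 0.1 × 0.1 = 480.4 J
Path 2: 215000 × 0.1 × 0.1 × 0.1 = 215 J
Total at Species E: 480.4 + 215 = 695.4 J

695.40 J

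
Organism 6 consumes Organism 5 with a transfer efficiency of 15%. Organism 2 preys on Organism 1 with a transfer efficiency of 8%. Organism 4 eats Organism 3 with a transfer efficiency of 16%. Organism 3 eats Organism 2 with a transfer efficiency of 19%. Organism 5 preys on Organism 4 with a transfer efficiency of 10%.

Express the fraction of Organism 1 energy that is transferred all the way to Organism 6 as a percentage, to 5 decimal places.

Product of link efficiencies: 0.08 × 0.19 × 0.16 × 0.1 × 0.15 = 0.00003648
As a percentage: 0.00003648 × 100 = 0.00365%

0.00365%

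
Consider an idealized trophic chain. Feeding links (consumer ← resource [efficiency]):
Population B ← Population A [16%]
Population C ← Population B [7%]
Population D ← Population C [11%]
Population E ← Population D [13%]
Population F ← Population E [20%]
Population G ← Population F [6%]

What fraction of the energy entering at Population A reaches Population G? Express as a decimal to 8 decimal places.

Product of link efficiencies: 0.16 × 0.07 × 0.11 × 0.13 × 0.2 × 0.06 = 0.00000192192

0.00000192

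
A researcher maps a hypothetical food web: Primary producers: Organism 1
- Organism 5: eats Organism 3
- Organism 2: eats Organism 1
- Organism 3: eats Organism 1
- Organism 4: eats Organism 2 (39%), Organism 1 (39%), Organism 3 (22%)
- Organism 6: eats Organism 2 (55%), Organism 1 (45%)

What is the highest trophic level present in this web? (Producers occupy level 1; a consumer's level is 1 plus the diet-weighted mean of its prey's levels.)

3

Organism 2: 1 + 1 = 2
Organism 3: 1 + 1 = 2
Organism 4: 1 + (0.39×2 + 0.39×1 + 0.22×2) = 2.61
Organism 5: 1 + 2 = 3
Organism 6: 1 + (0.55×2 + 0.45×1) = 2.55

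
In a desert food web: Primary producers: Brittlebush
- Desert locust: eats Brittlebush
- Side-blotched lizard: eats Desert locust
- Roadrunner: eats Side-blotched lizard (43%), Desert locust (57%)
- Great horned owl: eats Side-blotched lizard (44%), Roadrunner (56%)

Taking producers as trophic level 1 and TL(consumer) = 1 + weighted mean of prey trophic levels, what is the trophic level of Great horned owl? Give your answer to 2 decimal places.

4.24

Desert locust: 1 + 1 = 2
Side-blotched lizard: 1 + 2 = 3
Roadrunner: 1 + (0.43×3 + 0.57×2) = 3.43
Great horned owl: 1 + (0.44×3 + 0.56×3.43) = 4.2408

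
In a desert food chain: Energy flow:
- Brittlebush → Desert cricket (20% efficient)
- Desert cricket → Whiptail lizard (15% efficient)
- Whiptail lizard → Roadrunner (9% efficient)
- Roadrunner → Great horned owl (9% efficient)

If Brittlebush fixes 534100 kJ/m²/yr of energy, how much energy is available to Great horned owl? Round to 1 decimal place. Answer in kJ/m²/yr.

Desert cricket: 534100 × 0.2 = 106820 kJ/m²/yr
Whiptail lizard: 106820 × 0.15 = 16023 kJ/m²/yr
Roadrunner: 16023 × 0.09 = 1442.07 kJ/m²/yr
Great horned owl: 1442.07 × 0.09 = 129.7863 kJ/m²/yr

129.8 kJ/m²/yr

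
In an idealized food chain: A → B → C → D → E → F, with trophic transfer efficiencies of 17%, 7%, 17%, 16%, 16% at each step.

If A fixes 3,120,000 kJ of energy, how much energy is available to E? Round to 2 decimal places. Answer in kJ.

1009.88 kJ

B: 3120000 × 0.17 = 530400 kJ
C: 530400 × 0.07 = 37128 kJ
D: 37128 × 0.17 = 6311.76 kJ
E: 6311.76 × 0.16 = 1009.8816 kJ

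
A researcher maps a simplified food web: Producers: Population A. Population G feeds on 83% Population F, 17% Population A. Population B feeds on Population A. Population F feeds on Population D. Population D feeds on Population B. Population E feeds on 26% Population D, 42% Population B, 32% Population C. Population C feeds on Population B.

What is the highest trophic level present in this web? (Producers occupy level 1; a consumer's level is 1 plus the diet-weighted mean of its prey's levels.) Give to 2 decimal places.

4.49

Population B: 1 + 1 = 2
Population C: 1 + 2 = 3
Population D: 1 + 2 = 3
Population E: 1 + (0.26×3 + 0.42×2 + 0.32×3) = 3.58
Population F: 1 + 3 = 4
Population G: 1 + (0.83×4 + 0.17×1) = 4.49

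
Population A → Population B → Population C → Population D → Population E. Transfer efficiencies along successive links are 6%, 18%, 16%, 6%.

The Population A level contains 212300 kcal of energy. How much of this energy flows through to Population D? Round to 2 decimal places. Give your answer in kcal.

Population B: 212300 × 0.06 = 12738 kcal
Population C: 12738 × 0.18 = 2292.84 kcal
Population D: 2292.84 × 0.16 = 366.8544 kcal

366.85 kcal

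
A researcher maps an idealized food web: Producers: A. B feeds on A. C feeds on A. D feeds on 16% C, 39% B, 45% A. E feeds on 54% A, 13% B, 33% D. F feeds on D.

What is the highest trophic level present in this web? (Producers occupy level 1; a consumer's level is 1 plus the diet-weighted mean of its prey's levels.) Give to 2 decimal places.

B: 1 + 1 = 2
C: 1 + 1 = 2
D: 1 + (0.16×2 + 0.39×2 + 0.45×1) = 2.55
E: 1 + (0.54×1 + 0.13×2 + 0.33×2.55) = 2.6415
F: 1 + 2.55 = 3.55

3.55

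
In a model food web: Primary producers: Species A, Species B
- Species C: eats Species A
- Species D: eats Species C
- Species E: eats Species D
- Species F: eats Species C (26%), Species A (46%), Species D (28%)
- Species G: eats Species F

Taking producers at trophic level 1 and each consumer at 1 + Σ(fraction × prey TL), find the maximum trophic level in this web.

4

Species C: 1 + 1 = 2
Species D: 1 + 2 = 3
Species E: 1 + 3 = 4
Species F: 1 + (0.26×2 + 0.46×1 + 0.28×3) = 2.82
Species G: 1 + 2.82 = 3.82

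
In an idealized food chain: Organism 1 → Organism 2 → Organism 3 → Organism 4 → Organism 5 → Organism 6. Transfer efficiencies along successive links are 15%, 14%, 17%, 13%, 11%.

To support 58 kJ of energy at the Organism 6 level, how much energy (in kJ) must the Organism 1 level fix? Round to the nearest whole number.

1136119 kJ

Cumulative transfer efficiency: 0.15 × 0.14 × 0.17 × 0.13 × 0.11 = 0.000051051
Organism 1 energy = 58 / 0.000051051 = 1136119 kJ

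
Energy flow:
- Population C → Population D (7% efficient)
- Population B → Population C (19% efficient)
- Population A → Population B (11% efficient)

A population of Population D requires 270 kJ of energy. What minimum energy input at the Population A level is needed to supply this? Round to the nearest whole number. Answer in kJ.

184552 kJ

Cumulative transfer efficiency: 0.11 × 0.19 × 0.07 = 0.001463
Population A energy = 270 / 0.001463 = 184552 kJ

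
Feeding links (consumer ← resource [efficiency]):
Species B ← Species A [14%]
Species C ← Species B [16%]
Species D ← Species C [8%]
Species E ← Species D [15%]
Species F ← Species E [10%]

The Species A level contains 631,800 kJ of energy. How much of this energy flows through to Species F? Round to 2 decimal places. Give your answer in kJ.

16.98 kJ

Species B: 631800 × 0.14 = 88452 kJ
Species C: 88452 × 0.16 = 14152.32 kJ
Species D: 14152.32 × 0.08 = 1132.1856 kJ
Species E: 1132.1856 × 0.15 = 169.82784 kJ
Species F: 169.82784 × 0.1 = 16.982784 kJ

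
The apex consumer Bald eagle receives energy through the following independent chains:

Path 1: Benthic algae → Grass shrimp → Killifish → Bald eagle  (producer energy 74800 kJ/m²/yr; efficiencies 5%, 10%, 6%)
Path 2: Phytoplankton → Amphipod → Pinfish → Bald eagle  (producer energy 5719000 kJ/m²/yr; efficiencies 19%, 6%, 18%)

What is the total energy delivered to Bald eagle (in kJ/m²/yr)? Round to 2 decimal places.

Path 1: 74800 × 0.05 × 0.1 × 0.06 = 22.44 kJ/m²/yr
Path 2: 5719000 × 0.19 × 0.06 × 0.18 = 11735.388 kJ/m²/yr
Total at Bald eagle: 22.44 + 11735.388 = 11757.828 kJ/m²/yr

11757.83 kJ/m²/yr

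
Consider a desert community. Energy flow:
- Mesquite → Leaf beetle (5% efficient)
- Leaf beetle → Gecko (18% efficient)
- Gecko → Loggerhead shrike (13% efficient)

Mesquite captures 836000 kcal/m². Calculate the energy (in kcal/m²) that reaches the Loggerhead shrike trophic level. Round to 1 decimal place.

Leaf beetle: 836000 × 0.05 = 41800 kcal/m²
Gecko: 41800 × 0.18 = 7524 kcal/m²
Loggerhead shrike: 7524 × 0.13 = 978.12 kcal/m²

978.1 kcal/m²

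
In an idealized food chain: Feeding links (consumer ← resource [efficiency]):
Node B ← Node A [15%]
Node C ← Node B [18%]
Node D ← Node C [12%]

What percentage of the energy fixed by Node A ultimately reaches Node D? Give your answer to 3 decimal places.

Product of link efficiencies: 0.15 × 0.18 × 0.12 = 0.00324
As a percentage: 0.00324 × 100 = 0.324%

0.324%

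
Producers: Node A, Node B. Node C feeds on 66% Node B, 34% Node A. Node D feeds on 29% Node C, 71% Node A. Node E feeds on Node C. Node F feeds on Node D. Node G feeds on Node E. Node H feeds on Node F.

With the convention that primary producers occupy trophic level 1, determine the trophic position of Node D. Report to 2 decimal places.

2.29

Node C: 1 + (0.66×1 + 0.34×1) = 2
Node D: 1 + (0.29×2 + 0.71×1) = 2.29
Node E: 1 + 2 = 3
Node F: 1 + 2.29 = 3.29
Node G: 1 + 3 = 4
Node H: 1 + 3.29 = 4.29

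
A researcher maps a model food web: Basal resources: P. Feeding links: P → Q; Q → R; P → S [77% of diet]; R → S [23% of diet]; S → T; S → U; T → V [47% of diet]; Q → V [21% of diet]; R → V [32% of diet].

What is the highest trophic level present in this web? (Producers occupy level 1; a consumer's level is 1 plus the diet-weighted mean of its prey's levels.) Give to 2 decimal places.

4.01

Q: 1 + 1 = 2
R: 1 + 2 = 3
S: 1 + (0.77×1 + 0.23×3) = 2.46
T: 1 + 2.46 = 3.46
U: 1 + 2.46 = 3.46
V: 1 + (0.47×3.46 + 0.21×2 + 0.32×3) = 4.0062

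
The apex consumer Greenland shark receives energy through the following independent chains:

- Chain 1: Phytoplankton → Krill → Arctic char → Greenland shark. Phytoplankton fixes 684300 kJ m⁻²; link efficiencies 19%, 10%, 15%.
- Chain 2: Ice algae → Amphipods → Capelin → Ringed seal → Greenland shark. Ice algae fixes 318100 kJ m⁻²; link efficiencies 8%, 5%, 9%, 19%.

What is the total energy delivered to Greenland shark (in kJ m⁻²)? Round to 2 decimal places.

Chain 1: 684300 × 0.19 × 0.1 × 0.15 = 1950.255 kJ m⁻²
Chain 2: 318100 × 0.08 × 0.05 × 0.09 × 0.19 = 21.75804 kJ m⁻²
Total at Greenland shark: 1950.255 + 21.75804 = 1972.01304 kJ m⁻²

1972.01 kJ m⁻²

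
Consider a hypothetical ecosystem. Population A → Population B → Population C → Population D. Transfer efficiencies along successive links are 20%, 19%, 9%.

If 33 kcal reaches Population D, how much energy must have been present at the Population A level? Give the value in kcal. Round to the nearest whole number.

Cumulative transfer efficiency: 0.2 × 0.19 × 0.09 = 0.00342
Population A energy = 33 / 0.00342 = 9649 kcal

9649 kcal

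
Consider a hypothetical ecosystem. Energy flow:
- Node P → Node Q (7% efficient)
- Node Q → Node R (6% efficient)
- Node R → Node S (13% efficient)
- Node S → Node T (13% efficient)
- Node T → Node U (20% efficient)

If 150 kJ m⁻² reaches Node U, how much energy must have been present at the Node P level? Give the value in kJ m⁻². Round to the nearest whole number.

Cumulative transfer efficiency: 0.07 × 0.06 × 0.13 × 0.13 × 0.2 = 0.000014196
Node P energy = 150 / 0.000014196 = 10566357 kJ m⁻²

10566357 kJ m⁻²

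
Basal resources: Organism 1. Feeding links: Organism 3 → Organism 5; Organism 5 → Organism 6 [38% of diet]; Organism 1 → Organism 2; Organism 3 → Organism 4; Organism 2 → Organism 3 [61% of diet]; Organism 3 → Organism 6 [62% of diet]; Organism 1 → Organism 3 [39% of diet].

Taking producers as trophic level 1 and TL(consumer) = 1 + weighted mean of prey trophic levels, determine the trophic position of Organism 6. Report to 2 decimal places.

3.99

Organism 2: 1 + 1 = 2
Organism 3: 1 + (0.39×1 + 0.61×2) = 2.61
Organism 4: 1 + 2.61 = 3.61
Organism 5: 1 + 2.61 = 3.61
Organism 6: 1 + (0.62×2.61 + 0.38×3.61) = 3.99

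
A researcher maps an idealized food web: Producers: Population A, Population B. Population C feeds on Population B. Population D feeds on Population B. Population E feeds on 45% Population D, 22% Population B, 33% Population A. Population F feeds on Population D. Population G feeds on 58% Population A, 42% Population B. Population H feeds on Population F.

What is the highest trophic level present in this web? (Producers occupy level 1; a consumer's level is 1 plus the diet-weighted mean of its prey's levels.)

4

Population C: 1 + 1 = 2
Population D: 1 + 1 = 2
Population E: 1 + (0.45×2 + 0.22×1 + 0.33×1) = 2.45
Population F: 1 + 2 = 3
Population G: 1 + (0.58×1 + 0.42×1) = 2
Population H: 1 + 3 = 4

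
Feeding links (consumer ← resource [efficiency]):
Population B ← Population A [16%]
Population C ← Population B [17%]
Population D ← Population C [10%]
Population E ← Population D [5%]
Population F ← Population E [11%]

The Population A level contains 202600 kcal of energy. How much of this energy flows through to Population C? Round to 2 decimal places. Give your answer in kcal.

5510.72 kcal

Population B: 202600 × 0.16 = 32416 kcal
Population C: 32416 × 0.17 = 5510.72 kcal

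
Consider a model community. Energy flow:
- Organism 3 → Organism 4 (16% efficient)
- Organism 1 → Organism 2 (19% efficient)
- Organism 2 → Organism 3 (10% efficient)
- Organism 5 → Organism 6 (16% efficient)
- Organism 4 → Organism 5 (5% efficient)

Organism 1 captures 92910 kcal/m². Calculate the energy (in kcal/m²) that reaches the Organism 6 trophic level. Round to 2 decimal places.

Organism 2: 92910 × 0.19 = 17652.9 kcal/m²
Organism 3: 17652.9 × 0.1 = 1765.29 kcal/m²
Organism 4: 1765.29 × 0.16 = 282.4464 kcal/m²
Organism 5: 282.4464 × 0.05 = 14.12232 kcal/m²
Organism 6: 14.12232 × 0.16 = 2.2595712 kcal/m²

2.26 kcal/m²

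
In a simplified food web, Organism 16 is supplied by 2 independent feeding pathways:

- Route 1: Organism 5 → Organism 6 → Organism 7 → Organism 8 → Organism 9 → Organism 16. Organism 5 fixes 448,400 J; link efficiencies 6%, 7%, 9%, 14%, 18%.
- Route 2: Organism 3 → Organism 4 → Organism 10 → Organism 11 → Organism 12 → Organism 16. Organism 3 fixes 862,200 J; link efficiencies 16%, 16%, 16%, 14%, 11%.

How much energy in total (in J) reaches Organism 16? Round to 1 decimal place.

Route 1: 448400 × 0.06 × 0.07 × 0.09 × 0.14 × 0.18 = 4.27127904 J
Route 2: 862200 × 0.16 × 0.16 × 0.16 × 0.14 × 0.11 = 54.38619648 J
Total at Organism 16: 4.27127904 + 54.38619648 = 58.65747552 J

58.7 J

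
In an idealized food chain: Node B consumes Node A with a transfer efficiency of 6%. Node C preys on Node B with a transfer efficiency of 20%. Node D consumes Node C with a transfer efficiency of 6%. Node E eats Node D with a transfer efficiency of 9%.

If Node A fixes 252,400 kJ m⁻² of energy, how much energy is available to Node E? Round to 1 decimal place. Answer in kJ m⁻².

Node B: 252400 × 0.06 = 15144 kJ m⁻²
Node C: 15144 × 0.2 = 3028.8 kJ m⁻²
Node D: 3028.8 × 0.06 = 181.728 kJ m⁻²
Node E: 181.728 × 0.09 = 16.35552 kJ m⁻²

16.4 kJ m⁻²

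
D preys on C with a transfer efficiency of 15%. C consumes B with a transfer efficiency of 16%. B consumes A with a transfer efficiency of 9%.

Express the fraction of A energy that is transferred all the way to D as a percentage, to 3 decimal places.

Product of link efficiencies: 0.09 × 0.16 × 0.15 = 0.00216
As a percentage: 0.00216 × 100 = 0.216%

0.216%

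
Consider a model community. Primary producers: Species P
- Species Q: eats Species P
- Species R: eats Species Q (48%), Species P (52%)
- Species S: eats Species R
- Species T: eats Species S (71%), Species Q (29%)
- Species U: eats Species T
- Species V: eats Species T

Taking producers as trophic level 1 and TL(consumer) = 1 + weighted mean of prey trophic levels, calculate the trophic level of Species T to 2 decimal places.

4.05

Species Q: 1 + 1 = 2
Species R: 1 + (0.48×2 + 0.52×1) = 2.48
Species S: 1 + 2.48 = 3.48
Species T: 1 + (0.71×3.48 + 0.29×2) = 4.0508
Species U: 1 + 4.0508 = 5.0508
Species V: 1 + 4.0508 = 5.0508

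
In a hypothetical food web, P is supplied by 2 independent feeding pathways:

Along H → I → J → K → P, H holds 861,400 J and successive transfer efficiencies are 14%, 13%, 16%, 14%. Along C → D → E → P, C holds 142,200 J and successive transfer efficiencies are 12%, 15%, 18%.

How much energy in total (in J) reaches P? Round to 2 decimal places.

811.90 J

Via H: 861400 × 0.14 × 0.13 × 0.16 × 0.14 = 351.175552 J
Via C: 142200 × 0.12 × 0.15 × 0.18 = 460.728 J
Total at P: 351.175552 + 460.728 = 811.903552 J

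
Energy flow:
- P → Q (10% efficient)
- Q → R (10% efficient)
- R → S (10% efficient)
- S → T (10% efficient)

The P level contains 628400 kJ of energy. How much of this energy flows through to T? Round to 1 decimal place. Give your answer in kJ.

Q: 628400 × 0.1 = 62840 kJ
R: 62840 × 0.1 = 6284 kJ
S: 6284 × 0.1 = 628.4 kJ
T: 628.4 × 0.1 = 62.84 kJ

62.8 kJ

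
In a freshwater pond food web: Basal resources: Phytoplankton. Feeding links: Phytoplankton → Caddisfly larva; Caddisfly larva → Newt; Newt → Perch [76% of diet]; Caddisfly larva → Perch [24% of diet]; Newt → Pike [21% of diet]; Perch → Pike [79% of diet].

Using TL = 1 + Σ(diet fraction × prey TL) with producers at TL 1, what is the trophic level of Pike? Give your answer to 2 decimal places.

Caddisfly larva: 1 + 1 = 2
Newt: 1 + 2 = 3
Perch: 1 + (0.76×3 + 0.24×2) = 3.76
Pike: 1 + (0.21×3 + 0.79×3.76) = 4.6004

4.60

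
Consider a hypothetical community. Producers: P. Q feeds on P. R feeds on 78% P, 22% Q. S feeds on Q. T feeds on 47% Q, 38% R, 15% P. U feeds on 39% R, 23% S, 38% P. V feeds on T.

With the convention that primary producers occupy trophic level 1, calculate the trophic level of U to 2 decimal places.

2.94

Q: 1 + 1 = 2
R: 1 + (0.78×1 + 0.22×2) = 2.22
S: 1 + 2 = 3
T: 1 + (0.47×2 + 0.38×2.22 + 0.15×1) = 2.9336
U: 1 + (0.39×2.22 + 0.23×3 + 0.38×1) = 2.9358
V: 1 + 2.9336 = 3.9336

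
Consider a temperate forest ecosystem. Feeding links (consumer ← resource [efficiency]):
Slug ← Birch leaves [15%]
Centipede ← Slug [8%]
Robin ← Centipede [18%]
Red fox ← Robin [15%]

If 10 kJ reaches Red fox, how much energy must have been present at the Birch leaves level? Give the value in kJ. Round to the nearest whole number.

30864 kJ

Cumulative transfer efficiency: 0.15 × 0.08 × 0.18 × 0.15 = 0.000324
Birch leaves energy = 10 / 0.000324 = 30864 kJ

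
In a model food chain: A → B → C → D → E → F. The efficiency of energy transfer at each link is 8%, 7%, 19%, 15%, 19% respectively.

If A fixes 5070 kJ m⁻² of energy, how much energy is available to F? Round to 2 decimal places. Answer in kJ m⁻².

0.15 kJ m⁻²

B: 5070 × 0.08 = 405.6 kJ m⁻²
C: 405.6 × 0.07 = 28.392 kJ m⁻²
D: 28.392 × 0.19 = 5.39448 kJ m⁻²
E: 5.39448 × 0.15 = 0.809172 kJ m⁻²
F: 0.809172 × 0.19 = 0.15374268 kJ m⁻²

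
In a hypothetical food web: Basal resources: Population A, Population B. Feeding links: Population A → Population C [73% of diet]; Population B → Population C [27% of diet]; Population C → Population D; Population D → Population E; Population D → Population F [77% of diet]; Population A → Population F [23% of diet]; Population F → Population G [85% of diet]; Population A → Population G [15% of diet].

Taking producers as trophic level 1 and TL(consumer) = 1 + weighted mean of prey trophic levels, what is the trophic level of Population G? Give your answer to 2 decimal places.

4.16

Population C: 1 + (0.73×1 + 0.27×1) = 2
Population D: 1 + 2 = 3
Population E: 1 + 3 = 4
Population F: 1 + (0.77×3 + 0.23×1) = 3.54
Population G: 1 + (0.85×3.54 + 0.15×1) = 4.159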